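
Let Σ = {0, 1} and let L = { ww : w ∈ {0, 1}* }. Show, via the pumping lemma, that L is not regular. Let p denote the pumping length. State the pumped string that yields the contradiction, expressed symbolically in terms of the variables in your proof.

0^{p+k} 1^p 0^p 1^p

Assume L is regular. Let p be the pumping length given by the pumping lemma.
Take w = 0^p 1^p 0^p 1^p = uu where u = 0^p1^p; then w ∈ L and |w| = 4p ≥ p.
The pumping lemma gives a decomposition w = xyz where |xy| ≤ p and y is nonempty.
The first p characters of w are 0's, so xy (and hence y) consists only of 0's. Write y = 0^k, 1 ≤ k ≤ p.
Pump with i = 2: xy^2z = 0^{p+k} 1^p 0^p 1^p, of length 4p+k. Suppose this equals vv. The string starts with 0 and ends with 1, so v does too; thus the boundary between the two copies of v is a 1→0 transition. There is exactly one such transition, at position 2p+k, so |v| = 2p+k and |vv| = 4p+2k ≠ 4p+k since k ≥ 1. So xy^2z ∉ L.
Contradiction. Therefore L is not regular.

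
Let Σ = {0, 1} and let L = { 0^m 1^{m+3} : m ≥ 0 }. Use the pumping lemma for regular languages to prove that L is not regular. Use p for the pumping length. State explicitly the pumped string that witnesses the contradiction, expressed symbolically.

Suppose for contradiction that L is regular, and let p be the pumping length.
Take w = 0^p 1^{p+3}. Then w ∈ L and |w| = 2p+3 ≥ p.
The pumping lemma gives a decomposition w = xyz where |xy| ≤ p and |y| ≥ 1.
Since the first p symbols of w are all 0's and |xy| ≤ p, y lies entirely in the leading 0-block: y = 0^k for some k with 1 ≤ k ≤ p.
Pump with i = 2: xy^2z = 0^{p+k} 1^{p+3}. For this to lie in L we would need p+3 = (p+k)+3, which forces k = 0. But k ≥ 1, so xy^2z ∉ L.
This contradicts the pumping lemma, so L is not regular.

0^{p+k} 1^{p+3}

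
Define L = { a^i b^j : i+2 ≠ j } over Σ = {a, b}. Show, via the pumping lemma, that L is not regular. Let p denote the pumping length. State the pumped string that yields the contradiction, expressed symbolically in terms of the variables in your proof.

a^{p+p!} b^{p+p!+2}

Assume L is regular; let p be its pumping constant.
Choose w = a^p b^{p+p!+2}. Since p ≠ (p+p!+2)-2 = p+p!, w ∈ L; and |w| ≥ p.
By the pumping lemma, w = xyz with |xy| ≤ p and y is nonempty.
Because |xy| ≤ p and w begins with p copies of a, we have y = a^k with 1 ≤ k ≤ p.
Since 1 ≤ k ≤ p, k divides p!; set t = 1 + p!/k. Then xy^t z has p + (p!/k)·k = p + p! copies of a. Now the a-count is p+p! and (b-count)-2 = (p+p!+2)-2 = p+p!, so i+2 ≠ j fails. So xy^t z = a^{p+p!} b^{p+p!+2} ∉ L.
This is a contradiction; hence L is not regular.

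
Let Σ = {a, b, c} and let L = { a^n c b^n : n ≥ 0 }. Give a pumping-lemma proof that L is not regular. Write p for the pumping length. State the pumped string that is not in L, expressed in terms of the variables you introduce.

Toward a contradiction, assume L is regular with pumping length p.
Take w = a^p c b^p ∈ L with |w| = 2p+1 ≥ p.
By the pumping lemma, w = xyz with |xy| ≤ p and y is nonempty.
The first p characters of w are a's, so xy (and hence y) consists only of a's. Write y = a^k, 1 ≤ k ≤ p.
Pump with i = 2: xy^2z = a^{p+k} c b^p, which would require p+k = p. But k ≥ 1, so xy^2z ∉ L.
This contradicts the pumping lemma, so L is not regular.

a^{p+k} c b^p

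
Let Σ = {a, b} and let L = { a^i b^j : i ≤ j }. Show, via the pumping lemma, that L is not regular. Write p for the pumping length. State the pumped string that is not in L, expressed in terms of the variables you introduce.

Toward a contradiction, assume L is regular with pumping length p.
Choose w = a^p b^p ∈ L, with |w| = 2p ≥ p.
The pumping lemma gives a decomposition w = xyz where |xy| ≤ p and |y| ≥ 1.
Since the first p symbols of w are all a's and |xy| ≤ p, y lies entirely in the leading a-block: y = a^k for some k with 1 ≤ k ≤ p.
Consider xy^2z = a^{p+k} b^p. Since k ≥ 1, the a-count p+k exceeds the b-count p, so i ≤ j fails; thus xy^2z ∉ L.
This is a contradiction; hence L is not regular.

a^{p+k} b^p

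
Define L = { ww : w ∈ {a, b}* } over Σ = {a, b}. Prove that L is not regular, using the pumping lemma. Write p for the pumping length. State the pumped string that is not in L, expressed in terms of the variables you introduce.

a^{p+k} b^p a^p b^p

Toward a contradiction, assume L is regular with pumping length p.
Take w = a^p b^p a^p b^p = uu where u = a^pb^p; then w ∈ L and |w| = 4p ≥ p.
Write w = xyz as guaranteed by the lemma, with |xy| ≤ p and |y| ≥ 1.
Since the first p symbols of w are all a's and |xy| ≤ p, y lies entirely in the leading a-block: y = a^k for some k with 1 ≤ k ≤ p.
Pump with i = 2: xy^2z = a^{p+k} b^p a^p b^p, of length 4p+k. Suppose this equals vv. The string starts with a and ends with b, so v does too; thus the boundary between the two copies of v is a b→a transition. There is exactly one such transition, at position 2p+k, so |v| = 2p+k and |vv| = 4p+2k ≠ 4p+k since k ≥ 1. So xy^2z ∉ L.
This contradicts the pumping lemma, so L is not regular.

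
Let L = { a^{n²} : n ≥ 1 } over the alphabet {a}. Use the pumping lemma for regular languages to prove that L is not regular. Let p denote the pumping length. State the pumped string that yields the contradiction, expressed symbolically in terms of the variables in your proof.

Suppose for contradiction that L is regular, and let p be the pumping length.
Take w = a^{p²} ∈ L with |w| = p² ≥ p.
The pumping lemma gives a decomposition w = xyz where |xy| ≤ p and |y| > 0.
Then y = a^k for some k with 1 ≤ k ≤ p.
Pump with i = 2: xy^2z = a^{p²+k}. Since 1 ≤ k ≤ p, p² < p²+k ≤ p²+p < (p+1)², so p²+k lies strictly between consecutive squares and is not a perfect square. So xy^2z ∉ L.
This contradicts the pumping lemma, so L is not regular.

a^{p²+k}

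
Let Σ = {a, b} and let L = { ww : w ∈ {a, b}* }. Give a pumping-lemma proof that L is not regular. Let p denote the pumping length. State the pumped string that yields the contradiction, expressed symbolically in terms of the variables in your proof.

Assume L is regular; let p be its pumping constant.
Take w = a^p b^p a^p b^p = uu where u = a^pb^p; then w ∈ L and |w| = 4p ≥ p.
By the pumping lemma, w = xyz with |xy| ≤ p and y is nonempty.
Because |xy| ≤ p and w begins with p copies of a, we have y = a^k with 1 ≤ k ≤ p.
Pump with i = 2: xy^2z = a^{p+k} b^p a^p b^p, of length 4p+k. Suppose this equals vv. The string starts with a and ends with b, so v does too; thus the boundary between the two copies of v is a b→a transition. There is exactly one such transition, at position 2p+k, so |v| = 2p+k and |vv| = 4p+2k ≠ 4p+k since k ≥ 1. So xy^2z ∉ L.
Contradiction. Therefore L is not regular.

a^{p+k} b^p a^p b^p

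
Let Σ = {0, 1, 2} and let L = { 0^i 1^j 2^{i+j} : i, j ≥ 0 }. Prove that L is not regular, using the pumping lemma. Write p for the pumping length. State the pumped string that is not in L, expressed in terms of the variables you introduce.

0^{p+k} 1^p 2^{2p}

Toward a contradiction, assume L is regular with pumping length p.
Take w = 0^p 1^p 2^{2p} ∈ L (with i=j=p, i+j=2p), |w| = 4p ≥ p.
By the pumping lemma, w = xyz with |xy| ≤ p and |y| ≥ 1.
Because |xy| ≤ p and w begins with p copies of 0, we have y = 0^k with 1 ≤ k ≤ p.
Consider xy^2z = 0^{p+k} 1^p 2^{2p}. Now the 0- and 1-counts sum to 2p+k, but the 2-count is 2p ≠ 2p+k. So xy^2z ∉ L.
This contradicts the pumping lemma, so L is not regular.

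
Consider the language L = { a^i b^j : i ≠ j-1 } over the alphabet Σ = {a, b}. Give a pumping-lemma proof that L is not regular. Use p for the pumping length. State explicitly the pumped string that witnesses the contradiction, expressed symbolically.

a^{p+p!} b^{p+p!+1}

Toward a contradiction, assume L is regular with pumping length p.
Choose w = a^p b^{p+p!+1}. Since p ≠ (p+p!+1)-1 = p+p!, w ∈ L; and |w| ≥ p.
The pumping lemma gives a decomposition w = xyz where |xy| ≤ p and y is nonempty.
Since the first p symbols of w are all a's and |xy| ≤ p, y lies entirely in the leading a-block: y = a^k for some k with 1 ≤ k ≤ p.
Since 1 ≤ k ≤ p, k divides p!; set t = 1 + p!/k. Then xy^t z has p + (p!/k)·k = p + p! copies of a. Now the a-count is p+p! and (b-count)-1 = (p+p!+1)-1 = p+p!, so i ≠ j-1 fails. So xy^t z = a^{p+p!} b^{p+p!+1} ∉ L.
This contradicts the pumping lemma, so L is not regular.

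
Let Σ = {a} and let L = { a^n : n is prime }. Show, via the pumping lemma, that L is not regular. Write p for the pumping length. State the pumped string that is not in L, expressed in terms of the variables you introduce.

a^{q(1+k)}

Assume L is regular. Let p be the pumping length given by the pumping lemma.
Let q be a prime with q ≥ p+2 (infinitely many primes exist), and take w = a^q ∈ L with |w| = q ≥ p.
Write w = xyz as guaranteed by the lemma, with |xy| ≤ p and |y| > 0.
Then y = a^k for some k with 1 ≤ k ≤ p.
Since 1 ≤ k ≤ p, |xz| = q-k. Pump with i = q+1: |xy^{q+1}z| = (q-k)+(q+1)k = q+qk = q(1+k), which is composite (both factors ≥ 2). So xy^{q+1}z = a^{q(1+k)} ∉ L.
Contradiction. Therefore L is not regular.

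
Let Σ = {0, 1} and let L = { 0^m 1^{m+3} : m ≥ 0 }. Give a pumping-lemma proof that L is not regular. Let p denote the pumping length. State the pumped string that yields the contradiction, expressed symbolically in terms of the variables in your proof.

0^{p+k} 1^{p+3}

Suppose for contradiction that L is regular, and let p be the pumping length.
Let w = 0^p 1^{p+3} ∈ L; note |w| = 2p+3 ≥ p.
By the pumping lemma, w = xyz with |xy| ≤ p and |y| ≥ 1.
The first p characters of w are 0's, so xy (and hence y) consists only of 0's. Write y = 0^k, 1 ≤ k ≤ p.
Pump with i = 2: xy^2z = 0^{p+k} 1^{p+3}. For this to lie in L we would need p+3 = (p+k)+3, which forces k = 0. But k ≥ 1, so xy^2z ∉ L.
This is a contradiction; hence L is not regular.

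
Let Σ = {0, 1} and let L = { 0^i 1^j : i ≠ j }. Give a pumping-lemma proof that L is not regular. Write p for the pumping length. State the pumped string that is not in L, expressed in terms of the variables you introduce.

Suppose for contradiction that L is regular, and let p be the pumping length.
Choose w = 0^p 1^{p+p!}. Since p ≠ p+p!, w ∈ L; and |w| ≥ p.
The pumping lemma gives a decomposition w = xyz where |xy| ≤ p and y is nonempty.
Since the first p symbols of w are all 0's and |xy| ≤ p, y lies entirely in the leading 0-block: y = 0^k for some k with 1 ≤ k ≤ p.
Since 1 ≤ k ≤ p, k divides p!; set t = 1 + p!/k. Then xy^t z has p + (p!/k)·k = p + p! copies of 0. Now the 0-count equals the 1-count, so i ≠ j fails. So xy^t z = 0^{p+p!} 1^{p+p!} ∉ L.
Contradiction. Therefore L is not regular.

0^{p+p!} 1^{p+p!}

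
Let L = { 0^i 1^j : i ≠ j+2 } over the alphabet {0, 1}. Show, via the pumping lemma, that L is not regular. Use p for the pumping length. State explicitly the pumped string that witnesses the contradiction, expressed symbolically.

0^{p+p!} 1^{p+p!-2}

Assume L is regular. Let p be the pumping length given by the pumping lemma.
Choose w = 0^p 1^{p+p!-2}. Since p ≠ (p+p!-2)+2 = p+p!, w ∈ L; and |w| ≥ p.
By the pumping lemma, w = xyz with |xy| ≤ p and |y| > 0.
The first p characters of w are 0's, so xy (and hence y) consists only of 0's. Write y = 0^k, 1 ≤ k ≤ p.
Since 1 ≤ k ≤ p, k divides p!; set t = 1 + p!/k. Then xy^t z has p + (p!/k)·k = p + p! copies of 0. Now the 0-count is p+p! and (1-count)+2 = (p+p!-2)+2 = p+p!, so i ≠ j+2 fails. So xy^t z = 0^{p+p!} 1^{p+p!-2} ∉ L.
This is a contradiction; hence L is not regular.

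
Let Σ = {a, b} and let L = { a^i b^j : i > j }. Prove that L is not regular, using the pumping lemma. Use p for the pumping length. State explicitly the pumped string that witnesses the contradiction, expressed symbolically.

Suppose for contradiction that L is regular, and let p be the pumping length.
Choose w = a^{p+1} b^p ∈ L, with |w| = 2p+1 ≥ p.
By the pumping lemma, w = xyz with |xy| ≤ p and |y| > 0.
The first p characters of w are a's, so xy (and hence y) consists only of a's. Write y = a^k, 1 ≤ k ≤ p.
Consider xy^0z = xz = a^{p+1-k} b^p. Since k ≥ 1, the a-count p+1-k is at most p, so i > j fails; thus xz ∉ L.
Contradiction. Therefore L is not regular.

a^{p+1-k} b^p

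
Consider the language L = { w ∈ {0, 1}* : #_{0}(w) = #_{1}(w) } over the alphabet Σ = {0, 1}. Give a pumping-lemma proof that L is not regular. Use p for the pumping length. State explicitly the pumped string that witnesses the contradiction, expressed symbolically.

0^{p+k} 1^p

Assume L is regular; let p be its pumping constant.
Choose w = 0^p 1^p ∈ L with |w| = 2p ≥ p.
Write w = xyz as guaranteed by the lemma, with |xy| ≤ p and y is nonempty.
Since the first p symbols of w are all 0's and |xy| ≤ p, y lies entirely in the leading 0-block: y = 0^k for some k with 1 ≤ k ≤ p.
Pump with i = 2: xy^2z = 0^{p+k} 1^p has p+k occurrences of 0 but only p of 1. Since k ≥ 1 the counts differ, so xy^2z ∉ L.
Contradiction. Therefore L is not regular.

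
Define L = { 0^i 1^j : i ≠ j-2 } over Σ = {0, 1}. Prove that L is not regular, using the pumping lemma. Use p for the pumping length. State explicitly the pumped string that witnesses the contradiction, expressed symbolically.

0^{p+p!} 1^{p+p!+2}

Suppose for contradiction that L is regular, and let p be the pumping length.
Choose w = 0^p 1^{p+p!+2}. Since p ≠ (p+p!+2)-2 = p+p!, w ∈ L; and |w| ≥ p.
The pumping lemma gives a decomposition w = xyz where |xy| ≤ p and |y| ≥ 1.
The first p characters of w are 0's, so xy (and hence y) consists only of 0's. Write y = 0^k, 1 ≤ k ≤ p.
Since 1 ≤ k ≤ p, k divides p!; set t = 1 + p!/k. Then xy^t z has p + (p!/k)·k = p + p! copies of 0. Now the 0-count is p+p! and (1-count)-2 = (p+p!+2)-2 = p+p!, so i ≠ j-2 fails. So xy^t z = 0^{p+p!} 1^{p+p!+2} ∉ L.
This contradicts the pumping lemma, so L is not regular.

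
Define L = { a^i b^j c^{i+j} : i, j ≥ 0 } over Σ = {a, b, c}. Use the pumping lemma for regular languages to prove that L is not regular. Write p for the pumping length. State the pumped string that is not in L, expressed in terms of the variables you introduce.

a^{p+k} b^p c^{2p}

Toward a contradiction, assume L is regular with pumping length p.
Take w = a^p b^p c^{2p} ∈ L (with i=j=p, i+j=2p), |w| = 4p ≥ p.
By the pumping lemma, w = xyz with |xy| ≤ p and |y| ≥ 1.
Because |xy| ≤ p and w begins with p copies of a, we have y = a^k with 1 ≤ k ≤ p.
Consider xy^2z = a^{p+k} b^p c^{2p}. Now the a- and b-counts sum to 2p+k, but the c-count is 2p ≠ 2p+k. So xy^2z ∉ L.
This is a contradiction; hence L is not regular.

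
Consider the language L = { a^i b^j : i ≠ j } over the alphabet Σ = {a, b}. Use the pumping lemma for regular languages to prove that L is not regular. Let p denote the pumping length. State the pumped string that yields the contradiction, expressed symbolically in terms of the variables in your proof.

a^{p+p!} b^{p+p!}

Assume L is regular. Let p be the pumping length given by the pumping lemma.
Choose w = a^p b^{p+p!}. Since p ≠ p+p!, w ∈ L; and |w| ≥ p.
The pumping lemma gives a decomposition w = xyz where |xy| ≤ p and y is nonempty.
Because |xy| ≤ p and w begins with p copies of a, we have y = a^k with 1 ≤ k ≤ p.
Since 1 ≤ k ≤ p, k divides p!; set t = 1 + p!/k. Then xy^t z has p + (p!/k)·k = p + p! copies of a. Now the a-count equals the b-count, so i ≠ j fails. So xy^t z = a^{p+p!} b^{p+p!} ∉ L.
This is a contradiction; hence L is not regular.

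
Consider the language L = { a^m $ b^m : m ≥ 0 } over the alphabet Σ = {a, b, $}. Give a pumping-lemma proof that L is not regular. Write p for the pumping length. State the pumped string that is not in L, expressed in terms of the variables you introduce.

a^{p+k} $ b^p

Toward a contradiction, assume L is regular with pumping length p.
Take w = a^p $ b^p ∈ L with |w| = 2p+1 ≥ p.
By the pumping lemma, w = xyz with |xy| ≤ p and |y| ≥ 1.
Since the first p symbols of w are all a's and |xy| ≤ p, y lies entirely in the leading a-block: y = a^k for some k with 1 ≤ k ≤ p.
Pump with i = 2: xy^2z = a^{p+k} $ b^p, which would require p+k = p. But k ≥ 1, so xy^2z ∉ L.
This is a contradiction; hence L is not regular.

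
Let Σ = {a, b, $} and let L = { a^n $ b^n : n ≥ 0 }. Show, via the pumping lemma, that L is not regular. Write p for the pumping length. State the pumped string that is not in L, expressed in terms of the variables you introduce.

a^{p+k} $ b^p

Suppose for contradiction that L is regular, and let p be the pumping length.
Take w = a^p $ b^p ∈ L with |w| = 2p+1 ≥ p.
Write w = xyz as guaranteed by the lemma, with |xy| ≤ p and |y| > 0.
Because |xy| ≤ p and w begins with p copies of a, we have y = a^k with 1 ≤ k ≤ p.
Pump with i = 2: xy^2z = a^{p+k} $ b^p, which would require p+k = p. But k ≥ 1, so xy^2z ∉ L.
This contradicts the pumping lemma, so L is not regular.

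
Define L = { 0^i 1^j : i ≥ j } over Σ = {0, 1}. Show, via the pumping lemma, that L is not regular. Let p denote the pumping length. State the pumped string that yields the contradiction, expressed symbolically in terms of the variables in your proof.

0^{p-k} 1^p

Suppose for contradiction that L is regular, and let p be the pumping length.
Choose w = 0^p 1^p ∈ L, with |w| = 2p ≥ p.
By the pumping lemma, w = xyz with |xy| ≤ p and y is nonempty.
The first p characters of w are 0's, so xy (and hence y) consists only of 0's. Write y = 0^k, 1 ≤ k ≤ p.
Consider xy^0z = xz = 0^{p-k} 1^p. Since k ≥ 1, the 0-count p-k is less than p, so i ≥ j fails; thus xz ∉ L.
This contradicts the pumping lemma, so L is not regular.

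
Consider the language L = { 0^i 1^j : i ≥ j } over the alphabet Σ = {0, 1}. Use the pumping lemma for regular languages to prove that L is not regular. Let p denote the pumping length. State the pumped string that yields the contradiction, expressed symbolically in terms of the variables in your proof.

0^{p-k} 1^p

Assume L is regular; let p be its pumping constant.
Choose w = 0^p 1^p ∈ L, with |w| = 2p ≥ p.
By the pumping lemma, w = xyz with |xy| ≤ p and y is nonempty.
Since the first p symbols of w are all 0's and |xy| ≤ p, y lies entirely in the leading 0-block: y = 0^k for some k with 1 ≤ k ≤ p.
Consider xy^0z = xz = 0^{p-k} 1^p. Since k ≥ 1, the 0-count p-k is less than p, so i ≥ j fails; thus xz ∉ L.
This contradicts the pumping lemma, so L is not regular.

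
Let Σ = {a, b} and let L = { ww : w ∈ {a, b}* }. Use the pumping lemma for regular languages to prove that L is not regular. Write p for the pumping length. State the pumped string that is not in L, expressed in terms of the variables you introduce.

Suppose for contradiction that L is regular, and let p be the pumping length.
Take w = a^p b^p a^p b^p = uu where u = a^pb^p; then w ∈ L and |w| = 4p ≥ p.
Write w = xyz as guaranteed by the lemma, with |xy| ≤ p and |y| ≥ 1.
The first p characters of w are a's, so xy (and hence y) consists only of a's. Write y = a^k, 1 ≤ k ≤ p.
Pump with i = 2: xy^2z = a^{p+k} b^p a^p b^p, of length 4p+k. Suppose this equals vv. The string starts with a and ends with b, so v does too; thus the boundary between the two copies of v is a b→a transition. There is exactly one such transition, at position 2p+k, so |v| = 2p+k and |vv| = 4p+2k ≠ 4p+k since k ≥ 1. So xy^2z ∉ L.
This is a contradiction; hence L is not regular.

a^{p+k} b^p a^p b^p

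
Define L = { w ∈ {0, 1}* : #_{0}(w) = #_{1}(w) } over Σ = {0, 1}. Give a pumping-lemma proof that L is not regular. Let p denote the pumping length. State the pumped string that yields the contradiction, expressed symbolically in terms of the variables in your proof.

Suppose for contradiction that L is regular, and let p be the pumping length.
Choose w = 0^p 1^p ∈ L with |w| = 2p ≥ p.
Write w = xyz as guaranteed by the lemma, with |xy| ≤ p and y is nonempty.
Since the first p symbols of w are all 0's and |xy| ≤ p, y lies entirely in the leading 0-block: y = 0^k for some k with 1 ≤ k ≤ p.
Pump with i = 2: xy^2z = 0^{p+k} 1^p has p+k occurrences of 0 but only p of 1. Since k ≥ 1 the counts differ, so xy^2z ∉ L.
This is a contradiction; hence L is not regular.

0^{p+k} 1^p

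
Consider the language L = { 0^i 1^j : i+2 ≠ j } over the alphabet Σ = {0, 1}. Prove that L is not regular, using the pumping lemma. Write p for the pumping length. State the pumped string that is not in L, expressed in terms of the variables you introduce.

0^{p+p!} 1^{p+p!+2}

Toward a contradiction, assume L is regular with pumping length p.
Choose w = 0^p 1^{p+p!+2}. Since p ≠ (p+p!+2)-2 = p+p!, w ∈ L; and |w| ≥ p.
By the pumping lemma, w = xyz with |xy| ≤ p and y is nonempty.
The first p characters of w are 0's, so xy (and hence y) consists only of 0's. Write y = 0^k, 1 ≤ k ≤ p.
Since 1 ≤ k ≤ p, k divides p!; set t = 1 + p!/k. Then xy^t z has p + (p!/k)·k = p + p! copies of 0. Now the 0-count is p+p! and (1-count)-2 = (p+p!+2)-2 = p+p!, so i+2 ≠ j fails. So xy^t z = 0^{p+p!} 1^{p+p!+2} ∉ L.
This is a contradiction; hence L is not regular.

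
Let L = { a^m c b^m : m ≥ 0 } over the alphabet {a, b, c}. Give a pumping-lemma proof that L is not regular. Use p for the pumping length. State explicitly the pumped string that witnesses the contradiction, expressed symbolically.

Assume L is regular. Let p be the pumping length given by the pumping lemma.
Take w = a^p c b^p ∈ L with |w| = 2p+1 ≥ p.
The pumping lemma gives a decomposition w = xyz where |xy| ≤ p and y is nonempty.
Because |xy| ≤ p and w begins with p copies of a, we have y = a^k with 1 ≤ k ≤ p.
Pump with i = 2: xy^2z = a^{p+k} c b^p, which would require p+k = p. But k ≥ 1, so xy^2z ∉ L.
Contradiction. Therefore L is not regular.

a^{p+k} c b^p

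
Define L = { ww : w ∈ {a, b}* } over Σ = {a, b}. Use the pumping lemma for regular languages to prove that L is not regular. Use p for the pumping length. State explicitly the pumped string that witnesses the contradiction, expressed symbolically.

Assume L is regular. Let p be the pumping length given by the pumping lemma.
Take w = a^p b^p a^p b^p = uu where u = a^pb^p; then w ∈ L and |w| = 4p ≥ p.
By the pumping lemma, w = xyz with |xy| ≤ p and |y| ≥ 1.
The first p characters of w are a's, so xy (and hence y) consists only of a's. Write y = a^k, 1 ≤ k ≤ p.
Pump with i = 2: xy^2z = a^{p+k} b^p a^p b^p, of length 4p+k. Suppose this equals vv. The string starts with a and ends with b, so v does too; thus the boundary between the two copies of v is a b→a transition. There is exactly one such transition, at position 2p+k, so |v| = 2p+k and |vv| = 4p+2k ≠ 4p+k since k ≥ 1. So xy^2z ∉ L.
This is a contradiction; hence L is not regular.

a^{p+k} b^p a^p b^p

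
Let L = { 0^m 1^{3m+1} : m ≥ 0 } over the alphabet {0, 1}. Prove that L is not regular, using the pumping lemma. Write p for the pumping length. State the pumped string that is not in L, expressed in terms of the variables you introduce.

0^{p+k} 1^{3p+1}

Suppose for contradiction that L is regular, and let p be the pumping length.
Take w = 0^p 1^{3p+1}. Then w ∈ L and |w| = 4p+1 ≥ p.
By the pumping lemma, w = xyz with |xy| ≤ p and |y| > 0.
Because |xy| ≤ p and w begins with p copies of 0, we have y = 0^k with 1 ≤ k ≤ p.
Pump with i = 2: xy^2z = 0^{p+k} 1^{3p+1}. For this to lie in L we would need 3p+1 = 3(p+k)+1, which forces k = 0. But k ≥ 1, so xy^2z ∉ L.
This is a contradiction; hence L is not regular.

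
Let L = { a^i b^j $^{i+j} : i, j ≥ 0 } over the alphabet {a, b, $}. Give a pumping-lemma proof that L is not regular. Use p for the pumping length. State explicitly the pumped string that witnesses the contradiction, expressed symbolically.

Assume L is regular; let p be its pumping constant.
Take w = a^p b^p $^{2p} ∈ L (with i=j=p, i+j=2p), |w| = 4p ≥ p.
By the pumping lemma, w = xyz with |xy| ≤ p and |y| ≥ 1.
Because |xy| ≤ p and w begins with p copies of a, we have y = a^k with 1 ≤ k ≤ p.
Consider xy^2z = a^{p+k} b^p $^{2p}. Now the a- and b-counts sum to 2p+k, but the $-count is 2p ≠ 2p+k. So xy^2z ∉ L.
Contradiction. Therefore L is not regular.

a^{p+k} b^p $^{2p}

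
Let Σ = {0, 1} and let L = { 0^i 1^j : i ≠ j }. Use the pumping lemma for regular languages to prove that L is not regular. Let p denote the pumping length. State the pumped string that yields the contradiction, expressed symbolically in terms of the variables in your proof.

Suppose for contradiction that L is regular, and let p be the pumping length.
Choose w = 0^p 1^{p+p!}. Since p ≠ p+p!, w ∈ L; and |w| ≥ p.
The pumping lemma gives a decomposition w = xyz where |xy| ≤ p and |y| > 0.
Since the first p symbols of w are all 0's and |xy| ≤ p, y lies entirely in the leading 0-block: y = 0^k for some k with 1 ≤ k ≤ p.
Since 1 ≤ k ≤ p, k divides p!; set t = 1 + p!/k. Then xy^t z has p + (p!/k)·k = p + p! copies of 0. Now the 0-count equals the 1-count, so i ≠ j fails. So xy^t z = 0^{p+p!} 1^{p+p!} ∉ L.
This is a contradiction; hence L is not regular.

0^{p+p!} 1^{p+p!}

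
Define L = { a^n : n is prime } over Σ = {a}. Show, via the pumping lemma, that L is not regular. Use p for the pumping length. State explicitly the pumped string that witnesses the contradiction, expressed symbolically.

Assume L is regular. Let p be the pumping length given by the pumping lemma.
Let q be a prime with q ≥ p+2 (infinitely many primes exist), and take w = a^q ∈ L with |w| = q ≥ p.
By the pumping lemma, w = xyz with |xy| ≤ p and y is nonempty.
Then y = a^k for some k with 1 ≤ k ≤ p.
Since 1 ≤ k ≤ p, |xz| = q-k. Pump with i = q+1: |xy^{q+1}z| = (q-k)+(q+1)k = q+qk = q(1+k), which is composite (both factors ≥ 2). So xy^{q+1}z = a^{q(1+k)} ∉ L.
Contradiction. Therefore L is not regular.

a^{q(1+k)}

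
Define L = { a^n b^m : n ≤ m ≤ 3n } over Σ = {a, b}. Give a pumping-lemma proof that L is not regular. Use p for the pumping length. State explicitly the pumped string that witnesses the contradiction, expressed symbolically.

a^{p+k} b^p

Assume L is regular; let p be its pumping constant.
Take w = a^p b^p ∈ L (since p ≤ p ≤ 3p), with |w| = 2p ≥ p.
Write w = xyz as guaranteed by the lemma, with |xy| ≤ p and |y| > 0.
The first p characters of w are a's, so xy (and hence y) consists only of a's. Write y = a^k, 1 ≤ k ≤ p.
Pump with i = 2: xy^2z = a^{p+k} b^p. Now n = p+k > p = m, so the condition n ≤ m fails. Thus xy^2z ∉ L.
Contradiction. Therefore L is not regular.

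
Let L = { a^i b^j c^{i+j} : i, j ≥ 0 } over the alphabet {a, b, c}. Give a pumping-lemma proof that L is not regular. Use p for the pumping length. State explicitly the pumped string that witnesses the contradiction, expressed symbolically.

Assume L is regular. Let p be the pumping length given by the pumping lemma.
Take w = a^p b^p c^{2p} ∈ L (with i=j=p, i+j=2p), |w| = 4p ≥ p.
By the pumping lemma, w = xyz with |xy| ≤ p and |y| ≥ 1.
The first p characters of w are a's, so xy (and hence y) consists only of a's. Write y = a^k, 1 ≤ k ≤ p.
Consider xy^2z = a^{p+k} b^p c^{2p}. Now the a- and b-counts sum to 2p+k, but the c-count is 2p ≠ 2p+k. So xy^2z ∉ L.
Contradiction. Therefore L is not regular.

a^{p+k} b^p c^{2p}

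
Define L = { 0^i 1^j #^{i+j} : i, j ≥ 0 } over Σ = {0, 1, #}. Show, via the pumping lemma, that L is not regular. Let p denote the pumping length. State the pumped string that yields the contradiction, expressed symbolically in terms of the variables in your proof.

0^{p+k} 1^p #^{2p}

Assume L is regular; let p be its pumping constant.
Take w = 0^p 1^p #^{2p} ∈ L (with i=j=p, i+j=2p), |w| = 4p ≥ p.
By the pumping lemma, w = xyz with |xy| ≤ p and y is nonempty.
Since the first p symbols of w are all 0's and |xy| ≤ p, y lies entirely in the leading 0-block: y = 0^k for some k with 1 ≤ k ≤ p.
Consider xy^2z = 0^{p+k} 1^p #^{2p}. Now the 0- and 1-counts sum to 2p+k, but the #-count is 2p ≠ 2p+k. So xy^2z ∉ L.
Contradiction. Therefore L is not regular.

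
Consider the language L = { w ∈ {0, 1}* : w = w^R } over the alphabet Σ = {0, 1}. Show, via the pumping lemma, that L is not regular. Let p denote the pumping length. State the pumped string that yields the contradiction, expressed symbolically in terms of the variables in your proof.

Toward a contradiction, assume L is regular with pumping length p.
Take w = 0^p 1 0^p, a palindrome of length 2p+1 ≥ p.
Write w = xyz as guaranteed by the lemma, with |xy| ≤ p and |y| > 0.
Because |xy| ≤ p and w begins with p copies of 0, we have y = 0^k with 1 ≤ k ≤ p.
Pump with i = 2: xy^2z = 0^{p+k} 1 0^p. Its reverse is 0^p 1 0^{p+k}, which differs from xy^2z since k ≥ 1. So xy^2z is not a palindrome and xy^2z ∉ L.
Contradiction. Therefore L is not regular.

0^{p+k} 1 0^p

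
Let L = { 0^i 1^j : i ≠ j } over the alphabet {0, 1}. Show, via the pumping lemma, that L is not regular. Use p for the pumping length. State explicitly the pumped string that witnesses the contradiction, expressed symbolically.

Assume L is regular; let p be its pumping constant.
Choose w = 0^p 1^{p+p!}. Since p ≠ p+p!, w ∈ L; and |w| ≥ p.
Write w = xyz as guaranteed by the lemma, with |xy| ≤ p and |y| ≥ 1.
Because |xy| ≤ p and w begins with p copies of 0, we have y = 0^k with 1 ≤ k ≤ p.
Since 1 ≤ k ≤ p, k divides p!; set t = 1 + p!/k. Then xy^t z has p + (p!/k)·k = p + p! copies of 0. Now the 0-count equals the 1-count, so i ≠ j fails. So xy^t z = 0^{p+p!} 1^{p+p!} ∉ L.
This contradicts the pumping lemma, so L is not regular.

0^{p+p!} 1^{p+p!}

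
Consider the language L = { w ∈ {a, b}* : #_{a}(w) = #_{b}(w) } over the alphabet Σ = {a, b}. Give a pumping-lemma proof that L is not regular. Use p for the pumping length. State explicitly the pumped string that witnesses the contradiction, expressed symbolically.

Assume L is regular; let p be its pumping constant.
Choose w = a^p b^p ∈ L with |w| = 2p ≥ p.
Write w = xyz as guaranteed by the lemma, with |xy| ≤ p and |y| ≥ 1.
Since the first p symbols of w are all a's and |xy| ≤ p, y lies entirely in the leading a-block: y = a^k for some k with 1 ≤ k ≤ p.
Pump with i = 2: xy^2z = a^{p+k} b^p has p+k occurrences of a but only p of b. Since k ≥ 1 the counts differ, so xy^2z ∉ L.
This is a contradiction; hence L is not regular.

a^{p+k} b^p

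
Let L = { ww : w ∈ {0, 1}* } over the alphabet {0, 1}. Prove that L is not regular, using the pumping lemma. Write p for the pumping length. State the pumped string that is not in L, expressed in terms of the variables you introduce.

0^{p+k} 1^p 0^p 1^p

Assume L is regular. Let p be the pumping length given by the pumping lemma.
Take w = 0^p 1^p 0^p 1^p = uu where u = 0^p1^p; then w ∈ L and |w| = 4p ≥ p.
Write w = xyz as guaranteed by the lemma, with |xy| ≤ p and |y| ≥ 1.
Because |xy| ≤ p and w begins with p copies of 0, we have y = 0^k with 1 ≤ k ≤ p.
Pump with i = 2: xy^2z = 0^{p+k} 1^p 0^p 1^p, of length 4p+k. Suppose this equals vv. The string starts with 0 and ends with 1, so v does too; thus the boundary between the two copies of v is a 1→0 transition. There is exactly one such transition, at position 2p+k, so |v| = 2p+k and |vv| = 4p+2k ≠ 4p+k since k ≥ 1. So xy^2z ∉ L.
This is a contradiction; hence L is not regular.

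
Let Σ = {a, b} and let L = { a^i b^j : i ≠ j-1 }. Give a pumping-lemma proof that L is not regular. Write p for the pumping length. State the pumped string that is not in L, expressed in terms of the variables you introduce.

a^{p+p!} b^{p+p!+1}

Suppose for contradiction that L is regular, and let p be the pumping length.
Choose w = a^p b^{p+p!+1}. Since p ≠ (p+p!+1)-1 = p+p!, w ∈ L; and |w| ≥ p.
Write w = xyz as guaranteed by the lemma, with |xy| ≤ p and |y| > 0.
Since the first p symbols of w are all a's and |xy| ≤ p, y lies entirely in the leading a-block: y = a^k for some k with 1 ≤ k ≤ p.
Since 1 ≤ k ≤ p, k divides p!; set t = 1 + p!/k. Then xy^t z has p + (p!/k)·k = p + p! copies of a. Now the a-count is p+p! and (b-count)-1 = (p+p!+1)-1 = p+p!, so i ≠ j-1 fails. So xy^t z = a^{p+p!} b^{p+p!+1} ∉ L.
This contradicts the pumping lemma, so L is not regular.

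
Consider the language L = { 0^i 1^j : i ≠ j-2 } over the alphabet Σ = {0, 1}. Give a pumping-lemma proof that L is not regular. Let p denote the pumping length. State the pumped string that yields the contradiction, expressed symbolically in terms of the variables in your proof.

0^{p+p!} 1^{p+p!+2}

Suppose for contradiction that L is regular, and let p be the pumping length.
Choose w = 0^p 1^{p+p!+2}. Since p ≠ (p+p!+2)-2 = p+p!, w ∈ L; and |w| ≥ p.
The pumping lemma gives a decomposition w = xyz where |xy| ≤ p and |y| ≥ 1.
Because |xy| ≤ p and w begins with p copies of 0, we have y = 0^k with 1 ≤ k ≤ p.
Since 1 ≤ k ≤ p, k divides p!; set t = 1 + p!/k. Then xy^t z has p + (p!/k)·k = p + p! copies of 0. Now the 0-count is p+p! and (1-count)-2 = (p+p!+2)-2 = p+p!, so i ≠ j-2 fails. So xy^t z = 0^{p+p!} 1^{p+p!+2} ∉ L.
This contradicts the pumping lemma, so L is not regular.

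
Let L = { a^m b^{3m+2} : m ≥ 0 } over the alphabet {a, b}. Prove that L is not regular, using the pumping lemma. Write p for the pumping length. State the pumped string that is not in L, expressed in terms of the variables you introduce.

Assume L is regular; let p be its pumping constant.
Take w = a^p b^{3p+2}. Then w ∈ L and |w| = 4p+2 ≥ p.
The pumping lemma gives a decomposition w = xyz where |xy| ≤ p and y is nonempty.
Since the first p symbols of w are all a's and |xy| ≤ p, y lies entirely in the leading a-block: y = a^k for some k with 1 ≤ k ≤ p.
Pump with i = 2: xy^2z = a^{p+k} b^{3p+2}. For this to lie in L we would need 3p+2 = 3(p+k)+2, which forces k = 0. But k ≥ 1, so xy^2z ∉ L.
This contradicts the pumping lemma, so L is not regular.

a^{p+k} b^{3p+2}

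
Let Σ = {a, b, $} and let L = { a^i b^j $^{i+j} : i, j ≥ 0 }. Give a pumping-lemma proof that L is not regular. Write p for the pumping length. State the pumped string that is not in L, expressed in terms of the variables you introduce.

Assume L is regular. Let p be the pumping length given by the pumping lemma.
Take w = a^p b^p $^{2p} ∈ L (with i=j=p, i+j=2p), |w| = 4p ≥ p.
Write w = xyz as guaranteed by the lemma, with |xy| ≤ p and y is nonempty.
Because |xy| ≤ p and w begins with p copies of a, we have y = a^k with 1 ≤ k ≤ p.
Consider xy^2z = a^{p+k} b^p $^{2p}. Now the a- and b-counts sum to 2p+k, but the $-count is 2p ≠ 2p+k. So xy^2z ∉ L.
Contradiction. Therefore L is not regular.

a^{p+k} b^p $^{2p}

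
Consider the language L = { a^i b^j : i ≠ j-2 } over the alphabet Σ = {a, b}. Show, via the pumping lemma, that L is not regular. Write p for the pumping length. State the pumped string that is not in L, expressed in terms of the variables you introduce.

Assume L is regular. Let p be the pumping length given by the pumping lemma.
Choose w = a^p b^{p+p!+2}. Since p ≠ (p+p!+2)-2 = p+p!, w ∈ L; and |w| ≥ p.
By the pumping lemma, w = xyz with |xy| ≤ p and |y| ≥ 1.
The first p characters of w are a's, so xy (and hence y) consists only of a's. Write y = a^k, 1 ≤ k ≤ p.
Since 1 ≤ k ≤ p, k divides p!; set t = 1 + p!/k. Then xy^t z has p + (p!/k)·k = p + p! copies of a. Now the a-count is p+p! and (b-count)-2 = (p+p!+2)-2 = p+p!, so i ≠ j-2 fails. So xy^t z = a^{p+p!} b^{p+p!+2} ∉ L.
This contradicts the pumping lemma, so L is not regular.

a^{p+p!} b^{p+p!+2}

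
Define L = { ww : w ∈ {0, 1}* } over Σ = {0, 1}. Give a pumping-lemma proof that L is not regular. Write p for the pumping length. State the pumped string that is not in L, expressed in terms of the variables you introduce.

0^{p+k} 1^p 0^p 1^p

Assume L is regular; let p be its pumping constant.
Take w = 0^p 1^p 0^p 1^p = uu where u = 0^p1^p; then w ∈ L and |w| = 4p ≥ p.
Write w = xyz as guaranteed by the lemma, with |xy| ≤ p and |y| ≥ 1.
Since the first p symbols of w are all 0's and |xy| ≤ p, y lies entirely in the leading 0-block: y = 0^k for some k with 1 ≤ k ≤ p.
Pump with i = 2: xy^2z = 0^{p+k} 1^p 0^p 1^p, of length 4p+k. Suppose this equals vv. The string starts with 0 and ends with 1, so v does too; thus the boundary between the two copies of v is a 1→0 transition. There is exactly one such transition, at position 2p+k, so |v| = 2p+k and |vv| = 4p+2k ≠ 4p+k since k ≥ 1. So xy^2z ∉ L.
Contradiction. Therefore L is not regular.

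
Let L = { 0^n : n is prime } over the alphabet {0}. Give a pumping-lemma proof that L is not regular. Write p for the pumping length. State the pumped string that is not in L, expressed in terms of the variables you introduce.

Assume L is regular; let p be its pumping constant.
Let q be a prime with q ≥ p+2 (infinitely many primes exist), and take w = 0^q ∈ L with |w| = q ≥ p.
Write w = xyz as guaranteed by the lemma, with |xy| ≤ p and |y| > 0.
Then y = 0^k for some k with 1 ≤ k ≤ p.
Since 1 ≤ k ≤ p, |xz| = q-k. Pump with i = q+1: |xy^{q+1}z| = (q-k)+(q+1)k = q+qk = q(1+k), which is composite (both factors ≥ 2). So xy^{q+1}z = 0^{q(1+k)} ∉ L.
Contradiction. Therefore L is not regular.

0^{q(1+k)}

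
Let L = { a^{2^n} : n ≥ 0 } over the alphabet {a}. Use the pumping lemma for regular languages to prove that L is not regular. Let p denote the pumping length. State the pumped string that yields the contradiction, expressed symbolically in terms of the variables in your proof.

Assume L is regular; let p be its pumping constant.
Take w = a^{2^p} ∈ L with |w| = 2^p ≥ p.
The pumping lemma gives a decomposition w = xyz where |xy| ≤ p and |y| > 0.
Then y = a^k for some k with 1 ≤ k ≤ p.
Pump with i = 2: xy^2z = a^{2^p+k}. Since 1 ≤ k ≤ p < 2^p, we have 2^p < 2^p+k < 2^{p+1}, so 2^p+k is not a power of 2. So xy^2z ∉ L.
This contradicts the pumping lemma, so L is not regular.

a^{2^p+k}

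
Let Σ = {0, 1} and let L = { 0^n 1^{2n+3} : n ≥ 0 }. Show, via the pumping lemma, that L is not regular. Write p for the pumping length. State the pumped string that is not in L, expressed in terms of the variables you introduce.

Assume L is regular. Let p be the pumping length given by the pumping lemma.
Let w = 0^p 1^{2p+3} ∈ L; note |w| = 3p+3 ≥ p.
Write w = xyz as guaranteed by the lemma, with |xy| ≤ p and |y| ≥ 1.
The first p characters of w are 0's, so xy (and hence y) consists only of 0's. Write y = 0^k, 1 ≤ k ≤ p.
Pump with i = 2: xy^2z = 0^{p+k} 1^{2p+3}. For this to lie in L we would need 2p+3 = 2(p+k)+3, which forces k = 0. But k ≥ 1, so xy^2z ∉ L.
This contradicts the pumping lemma, so L is not regular.

0^{p+k} 1^{2p+3}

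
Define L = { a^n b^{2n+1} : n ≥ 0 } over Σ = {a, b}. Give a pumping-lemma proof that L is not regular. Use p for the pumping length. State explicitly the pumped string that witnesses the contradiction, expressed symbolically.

a^{p+k} b^{2p+1}

Assume L is regular; let p be its pumping constant.
Take w = a^p b^{2p+1}. Then w ∈ L and |w| = 3p+1 ≥ p.
Write w = xyz as guaranteed by the lemma, with |xy| ≤ p and |y| > 0.
The first p characters of w are a's, so xy (and hence y) consists only of a's. Write y = a^k, 1 ≤ k ≤ p.
Pump with i = 2: xy^2z = a^{p+k} b^{2p+1}. For this to lie in L we would need 2p+1 = 2(p+k)+1, which forces k = 0. But k ≥ 1, so xy^2z ∉ L.
Contradiction. Therefore L is not regular.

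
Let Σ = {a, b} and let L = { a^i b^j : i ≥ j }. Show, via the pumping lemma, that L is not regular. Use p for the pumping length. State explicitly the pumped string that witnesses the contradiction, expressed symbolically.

Assume L is regular; let p be its pumping constant.
Choose w = a^p b^p ∈ L, with |w| = 2p ≥ p.
Write w = xyz as guaranteed by the lemma, with |xy| ≤ p and |y| > 0.
Since the first p symbols of w are all a's and |xy| ≤ p, y lies entirely in the leading a-block: y = a^k for some k with 1 ≤ k ≤ p.
Consider xy^0z = xz = a^{p-k} b^p. Since k ≥ 1, the a-count p-k is less than p, so i ≥ j fails; thus xz ∉ L.
This contradicts the pumping lemma, so L is not regular.

a^{p-k} b^p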